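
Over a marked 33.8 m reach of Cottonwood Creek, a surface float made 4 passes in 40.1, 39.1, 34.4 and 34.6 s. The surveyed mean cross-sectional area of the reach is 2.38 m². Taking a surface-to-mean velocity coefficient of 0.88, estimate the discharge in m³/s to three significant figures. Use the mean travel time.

t̄ = (40.1 + 39.1 + 34.4 + 34.6) / 4 = 37.05 s
v_surface = L / t̄ = 33.8 / 37.05 = 0.9123 m/s
v_mean = 0.88 × 0.9123 = 0.8028 m/s
Q = A × v_mean = 2.38 × 0.8028 = 1.911 m³/s

1.91 m³/s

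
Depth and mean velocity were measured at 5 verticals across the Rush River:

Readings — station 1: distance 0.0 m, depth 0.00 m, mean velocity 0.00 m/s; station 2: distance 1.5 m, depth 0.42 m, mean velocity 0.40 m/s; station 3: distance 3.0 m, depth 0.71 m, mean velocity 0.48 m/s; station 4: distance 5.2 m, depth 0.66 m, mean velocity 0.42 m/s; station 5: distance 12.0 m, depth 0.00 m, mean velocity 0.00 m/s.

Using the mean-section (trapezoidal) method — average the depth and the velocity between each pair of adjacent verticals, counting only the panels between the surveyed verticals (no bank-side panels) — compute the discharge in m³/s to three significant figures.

Panel 1-2: Δb = 1.5 m, d̄ = (0.00+0.42)/2 = 0.21, v̄ = (0.00+0.40)/2 = 0.2 → q = 1.5×0.21×0.2 = 0.06300 m³/s
Panel 2-3: Δb = 1.5 m, d̄ = (0.42+0.71)/2 = 0.565, v̄ = (0.40+0.48)/2 = 0.44 → q = 1.5×0.565×0.44 = 0.3729 m³/s
Panel 3-4: Δb = 2.2 m, d̄ = (0.71+0.66)/2 = 0.685, v̄ = (0.48+0.42)/2 = 0.45 → q = 2.2×0.685×0.45 = 0.6782 m³/s
Panel 4-5: Δb = 6.8 m, d̄ = (0.66+0.00)/2 = 0.33, v̄ = (0.42+0.00)/2 = 0.21 → q = 6.8×0.33×0.21 = 0.4712 m³/s
Q = Σ q = 1.585 m³/s

1.59 m³/s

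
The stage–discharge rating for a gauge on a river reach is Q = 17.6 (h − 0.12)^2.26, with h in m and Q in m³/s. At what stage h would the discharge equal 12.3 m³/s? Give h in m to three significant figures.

0.973 m

h − h₀ = (Q/C)^(1/b) = (12.3/17.6)^(1/2.26) = 0.8534 m
h = 0.12 + 0.8534 = 0.9734 m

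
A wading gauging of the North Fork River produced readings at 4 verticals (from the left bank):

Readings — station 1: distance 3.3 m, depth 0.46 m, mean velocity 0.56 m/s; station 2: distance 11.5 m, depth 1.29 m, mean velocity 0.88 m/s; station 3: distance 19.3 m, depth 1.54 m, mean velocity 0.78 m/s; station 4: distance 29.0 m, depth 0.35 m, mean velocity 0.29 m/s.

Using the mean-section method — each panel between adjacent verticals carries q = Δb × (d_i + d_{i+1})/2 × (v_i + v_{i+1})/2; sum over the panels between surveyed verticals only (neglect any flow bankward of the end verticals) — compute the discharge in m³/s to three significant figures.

Panel 1-2: Δb = 8.2 m, d̄ = (0.46+1.29)/2 = 0.875, v̄ = (0.56+0.88)/2 = 0.72 → q = 8.2×0.875×0.72 = 5.166 m³/s
Panel 2-3: Δb = 7.8 m, d̄ = (1.29+1.54)/2 = 1.415, v̄ = (0.88+0.78)/2 = 0.83 → q = 7.8×1.415×0.83 = 9.161 m³/s
Panel 3-4: Δb = 9.7 m, d̄ = (1.54+0.35)/2 = 0.945, v̄ = (0.78+0.29)/2 = 0.535 → q = 9.7×0.945×0.535 = 4.904 m³/s
Q = Σ q = 19.23 m³/s

19.2 m³/s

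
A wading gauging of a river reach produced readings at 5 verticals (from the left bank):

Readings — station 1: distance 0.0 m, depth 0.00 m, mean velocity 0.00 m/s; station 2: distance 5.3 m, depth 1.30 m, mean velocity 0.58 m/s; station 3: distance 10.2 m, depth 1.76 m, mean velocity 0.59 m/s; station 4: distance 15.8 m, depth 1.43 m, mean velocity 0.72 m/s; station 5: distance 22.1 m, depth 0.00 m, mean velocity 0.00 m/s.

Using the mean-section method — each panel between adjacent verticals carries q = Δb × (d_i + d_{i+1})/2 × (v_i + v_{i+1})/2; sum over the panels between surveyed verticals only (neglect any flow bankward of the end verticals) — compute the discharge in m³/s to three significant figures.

12.9 m³/s

Panel 1-2: Δb = 5.3 m, d̄ = (0.00+1.30)/2 = 0.65, v̄ = (0.00+0.58)/2 = 0.29 → q = 5.3×0.65×0.29 = 0.9991 m³/s
Panel 2-3: Δb = 4.9 m, d̄ = (1.30+1.76)/2 = 1.53, v̄ = (0.58+0.59)/2 = 0.585 → q = 4.9×1.53×0.585 = 4.386 m³/s
Panel 3-4: Δb = 5.6 m, d̄ = (1.76+1.43)/2 = 1.595, v̄ = (0.59+0.72)/2 = 0.655 → q = 5.6×1.595×0.655 = 5.850 m³/s
Panel 4-5: Δb = 6.3 m, d̄ = (1.43+0.00)/2 = 0.715, v̄ = (0.72+0.00)/2 = 0.36 → q = 6.3×0.715×0.36 = 1.622 m³/s
Q = Σ q = 12.86 m³/s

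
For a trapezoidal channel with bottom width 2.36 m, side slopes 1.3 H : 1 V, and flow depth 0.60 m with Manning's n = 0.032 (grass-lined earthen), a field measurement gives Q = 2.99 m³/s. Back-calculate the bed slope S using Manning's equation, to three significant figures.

A = (b + z·y)·y = (2.36 + 1.3×0.60)×0.60 = 1.884 m²
P = b + 2y√(1+z²) = 2.36 + 2×0.60×√(1+1.3²) = 4.328 m
R = A/P = 1.884/4.328 = 0.4353 m
S = (Q·n / (1·A·R^(2/3)))² = (2.99×0.032 / (1×1.884×0.5744))² = 0.007818

0.00782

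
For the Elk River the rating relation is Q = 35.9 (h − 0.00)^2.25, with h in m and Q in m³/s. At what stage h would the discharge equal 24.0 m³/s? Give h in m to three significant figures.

0.836 m

h − h₀ = (Q/C)^(1/b) = (24.0/35.9)^(1/2.25) = 0.8361 m
h = 0.00 + 0.8361 = 0.8361 m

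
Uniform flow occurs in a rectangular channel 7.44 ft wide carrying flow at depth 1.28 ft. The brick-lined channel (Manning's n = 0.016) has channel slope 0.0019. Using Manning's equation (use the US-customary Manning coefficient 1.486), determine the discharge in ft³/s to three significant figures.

A = b·y = 7.44 × 1.28 = 9.523 ft²
P = b + 2y = 7.44 + 2×1.28 = 10.00 ft
R = A/P = 9.523/10.00 = 0.9523 ft
Q = (1.486/n)·A·R^(2/3)·S^(1/2) = (1.486/0.016) × 9.523 × 0.9523^(2/3) × 0.0019^(1/2) = 37.32 ft³/s

37.3 ft³/s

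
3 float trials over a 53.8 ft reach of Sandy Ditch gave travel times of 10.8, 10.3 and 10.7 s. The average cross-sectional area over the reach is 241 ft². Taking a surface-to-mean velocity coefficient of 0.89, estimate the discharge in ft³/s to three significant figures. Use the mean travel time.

1090 ft³/s

t̄ = (10.8 + 10.3 + 10.7) / 3 = 10.6 s
v_surface = L / t̄ = 53.8 / 10.6 = 5.075 ft/s
v_mean = 0.89 × 5.075 = 4.517 ft/s
Q = A × v_mean = 241 × 4.517 = 1089 ft³/s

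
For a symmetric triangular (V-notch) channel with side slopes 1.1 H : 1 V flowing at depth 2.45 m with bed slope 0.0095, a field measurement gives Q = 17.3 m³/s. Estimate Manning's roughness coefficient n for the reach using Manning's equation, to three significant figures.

0.0348

A = z·y² = 1.1×2.45² = 6.603 m²
P = 2y√(1+z²) = 2×2.45×√(1+1.1²) = 7.284 m
R = A/P = 6.603/7.284 = 0.9064 m
n = (1/Q)·A·R^(2/3)·S^(1/2) = (1/17.3) × 6.603 × 0.9366 × 0.09747 = 0.03484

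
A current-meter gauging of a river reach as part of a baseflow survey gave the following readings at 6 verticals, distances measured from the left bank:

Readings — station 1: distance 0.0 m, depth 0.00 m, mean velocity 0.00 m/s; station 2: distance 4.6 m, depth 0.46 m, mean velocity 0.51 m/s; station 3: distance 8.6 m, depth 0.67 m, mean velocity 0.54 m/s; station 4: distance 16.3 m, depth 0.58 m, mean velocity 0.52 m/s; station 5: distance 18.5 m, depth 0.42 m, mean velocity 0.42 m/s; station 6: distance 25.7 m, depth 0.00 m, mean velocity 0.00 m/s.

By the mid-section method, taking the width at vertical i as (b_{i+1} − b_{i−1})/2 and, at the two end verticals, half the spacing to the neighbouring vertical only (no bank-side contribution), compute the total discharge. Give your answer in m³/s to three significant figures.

w_2 = (8.6 − 0.0)/2 = 4.3 m; q_2 = 0.51 × 0.46 × 4.3 = 1.009 m³/s
w_3 = (16.3 − 4.6)/2 = 5.85 m; q_3 = 0.54 × 0.67 × 5.85 = 2.117 m³/s
w_4 = (18.5 − 8.6)/2 = 4.95 m; q_4 = 0.52 × 0.58 × 4.95 = 1.493 m³/s
w_5 = (25.7 − 16.3)/2 = 4.7 m; q_5 = 0.42 × 0.42 × 4.7 = 0.8291 m³/s
Stations 1, 6 contribute zero (depth or velocity is 0).
Q = Σ qᵢ = 5.447 m³/s

5.45 m³/s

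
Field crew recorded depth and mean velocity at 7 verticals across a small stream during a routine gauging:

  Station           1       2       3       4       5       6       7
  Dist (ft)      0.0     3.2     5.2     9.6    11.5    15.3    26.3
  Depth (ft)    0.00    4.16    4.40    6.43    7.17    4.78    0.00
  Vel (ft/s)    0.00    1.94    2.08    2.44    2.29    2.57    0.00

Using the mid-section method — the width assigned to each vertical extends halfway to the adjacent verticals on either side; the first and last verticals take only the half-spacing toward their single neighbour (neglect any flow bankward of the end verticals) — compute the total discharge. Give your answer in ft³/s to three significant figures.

237 ft³/s

w_2 = (5.2 − 0.0)/2 = 2.6 ft; q_2 = 1.94 × 4.16 × 2.6 = 20.98 ft³/s
w_3 = (9.6 − 3.2)/2 = 3.2 ft; q_3 = 2.08 × 4.40 × 3.2 = 29.29 ft³/s
w_4 = (11.5 − 5.2)/2 = 3.15 ft; q_4 = 2.44 × 6.43 × 3.15 = 49.42 ft³/s
w_5 = (15.3 − 9.6)/2 = 2.85 ft; q_5 = 2.29 × 7.17 × 2.85 = 46.80 ft³/s
w_6 = (26.3 − 11.5)/2 = 7.4 ft; q_6 = 2.57 × 4.78 × 7.4 = 90.91 ft³/s
Stations 1, 7 contribute zero (depth or velocity is 0).
Q = Σ qᵢ = 237.4 ft³/s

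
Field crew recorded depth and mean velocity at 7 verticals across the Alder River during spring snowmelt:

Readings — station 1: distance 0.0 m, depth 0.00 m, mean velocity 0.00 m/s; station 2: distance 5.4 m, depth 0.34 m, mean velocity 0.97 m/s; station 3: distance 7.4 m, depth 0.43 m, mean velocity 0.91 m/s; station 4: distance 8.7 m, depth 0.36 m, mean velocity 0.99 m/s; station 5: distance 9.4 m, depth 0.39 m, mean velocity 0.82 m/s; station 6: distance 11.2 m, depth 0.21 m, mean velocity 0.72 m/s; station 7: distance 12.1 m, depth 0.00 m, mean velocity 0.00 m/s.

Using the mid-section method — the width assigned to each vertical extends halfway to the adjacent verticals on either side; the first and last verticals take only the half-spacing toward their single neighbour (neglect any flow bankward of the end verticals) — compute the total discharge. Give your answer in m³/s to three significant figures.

w_2 = (7.4 − 0.0)/2 = 3.7 m; q_2 = 0.97 × 0.34 × 3.7 = 1.220 m³/s
w_3 = (8.7 − 5.4)/2 = 1.65 m; q_3 = 0.91 × 0.43 × 1.65 = 0.6456 m³/s
w_4 = (9.4 − 7.4)/2 = 1 m; q_4 = 0.99 × 0.36 × 1 = 0.3564 m³/s
w_5 = (11.2 − 8.7)/2 = 1.25 m; q_5 = 0.82 × 0.39 × 1.25 = 0.3998 m³/s
w_6 = (12.1 − 9.4)/2 = 1.35 m; q_6 = 0.72 × 0.21 × 1.35 = 0.2041 m³/s
Stations 1, 7 contribute zero (depth or velocity is 0).
Q = Σ qᵢ = 2.826 m³/s

2.83 m³/s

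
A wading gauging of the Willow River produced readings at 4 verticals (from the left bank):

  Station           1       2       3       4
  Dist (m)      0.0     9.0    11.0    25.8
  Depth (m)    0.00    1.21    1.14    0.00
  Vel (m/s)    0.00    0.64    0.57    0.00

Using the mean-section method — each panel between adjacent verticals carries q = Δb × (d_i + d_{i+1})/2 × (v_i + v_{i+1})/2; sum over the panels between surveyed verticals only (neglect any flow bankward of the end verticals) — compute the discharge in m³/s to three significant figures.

Panel 1-2: Δb = 9 m, d̄ = (0.00+1.21)/2 = 0.605, v̄ = (0.00+0.64)/2 = 0.32 → q = 9×0.605×0.32 = 1.742 m³/s
Panel 2-3: Δb = 2 m, d̄ = (1.21+1.14)/2 = 1.175, v̄ = (0.64+0.57)/2 = 0.605 → q = 2×1.175×0.605 = 1.422 m³/s
Panel 3-4: Δb = 14.8 m, d̄ = (1.14+0.00)/2 = 0.57, v̄ = (0.57+0.00)/2 = 0.285 → q = 14.8×0.57×0.285 = 2.404 m³/s
Q = Σ q = 5.568 m³/s

5.57 m³/s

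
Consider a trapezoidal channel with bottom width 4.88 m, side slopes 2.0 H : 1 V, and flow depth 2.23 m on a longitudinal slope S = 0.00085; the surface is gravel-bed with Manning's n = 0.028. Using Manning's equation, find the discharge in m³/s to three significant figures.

27.2 m³/s

A = (b + z·y)·y = (4.88 + 2.0×2.23)×2.23 = 20.83 m²
P = b + 2y√(1+z²) = 4.88 + 2×2.23×√(1+2.0²) = 14.85 m
R = A/P = 20.83/14.85 = 1.402 m
Q = (1/n)·A·R^(2/3)·S^(1/2) = (1/0.028) × 20.83 × 1.402^(2/3) × 0.00085^(1/2) = 27.17 m³/s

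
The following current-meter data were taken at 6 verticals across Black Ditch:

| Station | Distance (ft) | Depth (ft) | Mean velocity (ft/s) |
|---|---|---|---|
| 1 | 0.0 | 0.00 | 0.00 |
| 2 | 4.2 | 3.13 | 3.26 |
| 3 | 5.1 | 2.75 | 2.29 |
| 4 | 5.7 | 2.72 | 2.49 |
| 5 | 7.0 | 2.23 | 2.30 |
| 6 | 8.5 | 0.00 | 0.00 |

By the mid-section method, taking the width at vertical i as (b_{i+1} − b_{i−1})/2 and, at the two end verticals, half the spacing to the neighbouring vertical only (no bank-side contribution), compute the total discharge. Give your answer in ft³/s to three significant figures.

w_2 = (5.1 − 0.0)/2 = 2.55 ft; q_2 = 3.26 × 3.13 × 2.55 = 26.02 ft³/s
w_3 = (5.7 − 4.2)/2 = 0.75 ft; q_3 = 2.29 × 2.75 × 0.75 = 4.723 ft³/s
w_4 = (7.0 − 5.1)/2 = 0.95 ft; q_4 = 2.49 × 2.72 × 0.95 = 6.434 ft³/s
w_5 = (8.5 − 5.7)/2 = 1.4 ft; q_5 = 2.30 × 2.23 × 1.4 = 7.181 ft³/s
Stations 1, 6 contribute zero (depth or velocity is 0).
Q = Σ qᵢ = 44.36 ft³/s

44.4 ft³/s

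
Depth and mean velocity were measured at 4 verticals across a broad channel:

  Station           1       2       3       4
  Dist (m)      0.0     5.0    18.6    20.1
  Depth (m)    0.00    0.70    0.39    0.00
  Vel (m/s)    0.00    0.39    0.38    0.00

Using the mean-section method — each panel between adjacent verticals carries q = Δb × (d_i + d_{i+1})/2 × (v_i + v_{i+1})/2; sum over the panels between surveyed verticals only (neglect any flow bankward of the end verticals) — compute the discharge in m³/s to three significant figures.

Panel 1-2: Δb = 5 m, d̄ = (0.00+0.70)/2 = 0.35, v̄ = (0.00+0.39)/2 = 0.195 → q = 5×0.35×0.195 = 0.3413 m³/s
Panel 2-3: Δb = 13.6 m, d̄ = (0.70+0.39)/2 = 0.545, v̄ = (0.39+0.38)/2 = 0.385 → q = 13.6×0.545×0.385 = 2.854 m³/s
Panel 3-4: Δb = 1.5 m, d̄ = (0.39+0.00)/2 = 0.195, v̄ = (0.38+0.00)/2 = 0.19 → q = 1.5×0.195×0.19 = 0.05558 m³/s
Q = Σ q = 3.250 m³/s

3.25 m³/s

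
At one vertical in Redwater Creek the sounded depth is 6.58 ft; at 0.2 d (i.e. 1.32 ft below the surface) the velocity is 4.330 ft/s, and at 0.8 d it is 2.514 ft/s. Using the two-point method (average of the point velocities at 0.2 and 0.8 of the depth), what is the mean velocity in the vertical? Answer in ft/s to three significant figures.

v̄ = (4.330 + 2.514) / 2 = 3.422 ft/s

3.42 ft/s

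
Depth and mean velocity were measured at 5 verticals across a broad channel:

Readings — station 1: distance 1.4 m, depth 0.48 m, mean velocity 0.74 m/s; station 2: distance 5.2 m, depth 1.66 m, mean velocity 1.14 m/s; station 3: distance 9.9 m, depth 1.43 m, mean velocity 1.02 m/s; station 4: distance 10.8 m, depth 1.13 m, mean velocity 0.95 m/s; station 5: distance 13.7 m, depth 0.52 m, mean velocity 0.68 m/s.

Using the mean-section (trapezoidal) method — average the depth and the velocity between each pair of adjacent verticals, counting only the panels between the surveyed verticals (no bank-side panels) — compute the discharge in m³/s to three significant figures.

14.7 m³/s

Panel 1-2: Δb = 3.8 m, d̄ = (0.48+1.66)/2 = 1.07, v̄ = (0.74+1.14)/2 = 0.94 → q = 3.8×1.07×0.94 = 3.822 m³/s
Panel 2-3: Δb = 4.7 m, d̄ = (1.66+1.43)/2 = 1.545, v̄ = (1.14+1.02)/2 = 1.08 → q = 4.7×1.545×1.08 = 7.842 m³/s
Panel 3-4: Δb = 0.9 m, d̄ = (1.43+1.13)/2 = 1.28, v̄ = (1.02+0.95)/2 = 0.985 → q = 0.9×1.28×0.985 = 1.135 m³/s
Panel 4-5: Δb = 2.9 m, d̄ = (1.13+0.52)/2 = 0.825, v̄ = (0.95+0.68)/2 = 0.815 → q = 2.9×0.825×0.815 = 1.950 m³/s
Q = Σ q = 14.75 m³/s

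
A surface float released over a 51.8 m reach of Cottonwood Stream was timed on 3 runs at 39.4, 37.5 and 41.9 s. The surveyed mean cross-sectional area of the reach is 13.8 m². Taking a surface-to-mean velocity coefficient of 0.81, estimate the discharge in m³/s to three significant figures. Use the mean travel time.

14.6 m³/s

t̄ = (39.4 + 37.5 + 41.9) / 3 = 39.6 s
v_surface = L / t̄ = 51.8 / 39.6 = 1.308 m/s
v_mean = 0.81 × 1.308 = 1.060 m/s
Q = A × v_mean = 13.8 × 1.060 = 14.62 m³/s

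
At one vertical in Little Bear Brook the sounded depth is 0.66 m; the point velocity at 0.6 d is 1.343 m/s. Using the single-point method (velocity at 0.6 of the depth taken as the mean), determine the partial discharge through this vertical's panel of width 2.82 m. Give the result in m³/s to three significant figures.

v̄ = v₀.₆ = 1.343 m/s
q = v̄ × d × w = 1.343 × 0.66 × 2.82 = 2.500 m³/s

2.50 m³/s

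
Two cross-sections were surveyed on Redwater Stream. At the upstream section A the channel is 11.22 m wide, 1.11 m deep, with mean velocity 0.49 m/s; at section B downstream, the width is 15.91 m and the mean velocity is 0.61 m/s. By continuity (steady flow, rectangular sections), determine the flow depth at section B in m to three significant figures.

Q = A₁V₁ = (11.22×1.11) × 0.49 = 6.103 m³/s
d₂ = Q/(b₂ V₂) = 6.103/(15.91×0.61) = 0.6288 m

0.629 m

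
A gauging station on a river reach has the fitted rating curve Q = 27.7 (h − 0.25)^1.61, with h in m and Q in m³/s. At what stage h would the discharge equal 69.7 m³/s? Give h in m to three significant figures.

2.02 m

h − h₀ = (Q/C)^(1/b) = (69.7/27.7)^(1/1.61) = 1.774 m
h = 0.25 + 1.774 = 2.024 m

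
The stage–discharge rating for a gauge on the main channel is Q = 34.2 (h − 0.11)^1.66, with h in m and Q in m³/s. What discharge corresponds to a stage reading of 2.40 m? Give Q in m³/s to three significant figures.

Q = 34.2 × (2.40 − 0.11)^1.66 = 34.2 × 2.29^1.66 = 135.3 m³/s

135 m³/s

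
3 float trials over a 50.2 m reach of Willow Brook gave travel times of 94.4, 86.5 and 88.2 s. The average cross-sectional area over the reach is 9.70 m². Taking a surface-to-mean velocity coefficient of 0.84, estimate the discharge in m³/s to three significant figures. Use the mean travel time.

4.56 m³/s

t̄ = (94.4 + 86.5 + 88.2) / 3 = 89.7 s
v_surface = L / t̄ = 50.2 / 89.7 = 0.5596 m/s
v_mean = 0.84 × 0.5596 = 0.4701 m/s
Q = A × v_mean = 9.70 × 0.4701 = 4.560 m³/s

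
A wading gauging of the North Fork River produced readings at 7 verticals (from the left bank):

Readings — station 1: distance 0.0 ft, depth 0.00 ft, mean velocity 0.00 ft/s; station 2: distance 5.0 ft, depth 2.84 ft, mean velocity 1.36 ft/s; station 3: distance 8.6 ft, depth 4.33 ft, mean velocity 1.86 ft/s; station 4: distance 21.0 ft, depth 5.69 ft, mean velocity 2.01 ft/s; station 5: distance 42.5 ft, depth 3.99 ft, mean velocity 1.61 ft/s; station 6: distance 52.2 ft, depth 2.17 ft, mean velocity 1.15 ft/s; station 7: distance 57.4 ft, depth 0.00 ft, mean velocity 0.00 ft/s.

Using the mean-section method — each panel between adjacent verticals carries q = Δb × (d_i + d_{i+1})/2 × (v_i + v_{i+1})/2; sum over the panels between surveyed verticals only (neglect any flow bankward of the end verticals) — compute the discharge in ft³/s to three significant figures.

379 ft³/s

Panel 1-2: Δb = 5 ft, d̄ = (0.00+2.84)/2 = 1.42, v̄ = (0.00+1.36)/2 = 0.68 → q = 5×1.42×0.68 = 4.828 ft³/s
Panel 2-3: Δb = 3.6 ft, d̄ = (2.84+4.33)/2 = 3.585, v̄ = (1.36+1.86)/2 = 1.61 → q = 3.6×3.585×1.61 = 20.78 ft³/s
Panel 3-4: Δb = 12.4 ft, d̄ = (4.33+5.69)/2 = 5.01, v̄ = (1.86+2.01)/2 = 1.935 → q = 12.4×5.01×1.935 = 120.2 ft³/s
Panel 4-5: Δb = 21.5 ft, d̄ = (5.69+3.99)/2 = 4.84, v̄ = (2.01+1.61)/2 = 1.81 → q = 21.5×4.84×1.81 = 188.3 ft³/s
Panel 5-6: Δb = 9.7 ft, d̄ = (3.99+2.17)/2 = 3.08, v̄ = (1.61+1.15)/2 = 1.38 → q = 9.7×3.08×1.38 = 41.23 ft³/s
Panel 6-7: Δb = 5.2 ft, d̄ = (2.17+0.00)/2 = 1.085, v̄ = (1.15+0.00)/2 = 0.575 → q = 5.2×1.085×0.575 = 3.244 ft³/s
Q = Σ q = 378.6 ft³/s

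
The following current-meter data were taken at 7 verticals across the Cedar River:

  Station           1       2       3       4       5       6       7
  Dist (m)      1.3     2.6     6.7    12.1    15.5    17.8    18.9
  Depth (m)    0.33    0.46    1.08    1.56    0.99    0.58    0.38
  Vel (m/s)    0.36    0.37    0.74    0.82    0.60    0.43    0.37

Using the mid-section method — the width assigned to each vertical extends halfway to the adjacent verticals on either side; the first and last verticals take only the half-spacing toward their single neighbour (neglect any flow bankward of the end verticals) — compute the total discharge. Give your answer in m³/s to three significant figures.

12.2 m³/s

w_1 = (2.6 − 1.3)/2 = 0.65 m; q_1 = 0.36 × 0.33 × 0.65 = 0.07722 m³/s
w_2 = (6.7 − 1.3)/2 = 2.7 m; q_2 = 0.37 × 0.46 × 2.7 = 0.4595 m³/s
w_3 = (12.1 − 2.6)/2 = 4.75 m; q_3 = 0.74 × 1.08 × 4.75 = 3.796 m³/s
w_4 = (15.5 − 6.7)/2 = 4.4 m; q_4 = 0.82 × 1.56 × 4.4 = 5.628 m³/s
w_5 = (17.8 − 12.1)/2 = 2.85 m; q_5 = 0.60 × 0.99 × 2.85 = 1.693 m³/s
w_6 = (18.9 − 15.5)/2 = 1.7 m; q_6 = 0.43 × 0.58 × 1.7 = 0.4240 m³/s
w_7 = (18.9 − 17.8)/2 = 0.55 m; q_7 = 0.37 × 0.38 × 0.55 = 0.07733 m³/s
Q = Σ qᵢ = 12.16 m³/s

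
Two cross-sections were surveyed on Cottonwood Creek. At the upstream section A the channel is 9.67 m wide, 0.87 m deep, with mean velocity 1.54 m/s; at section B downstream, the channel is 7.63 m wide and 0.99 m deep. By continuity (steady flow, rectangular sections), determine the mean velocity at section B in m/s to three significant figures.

1.72 m/s

Q = A₁V₁ = (9.67×0.87) × 1.54 = 12.96 m³/s
A₂ = 7.63 × 0.99 = 7.554 m²
V₂ = Q/A₂ = 12.96/7.554 = 1.715 m/s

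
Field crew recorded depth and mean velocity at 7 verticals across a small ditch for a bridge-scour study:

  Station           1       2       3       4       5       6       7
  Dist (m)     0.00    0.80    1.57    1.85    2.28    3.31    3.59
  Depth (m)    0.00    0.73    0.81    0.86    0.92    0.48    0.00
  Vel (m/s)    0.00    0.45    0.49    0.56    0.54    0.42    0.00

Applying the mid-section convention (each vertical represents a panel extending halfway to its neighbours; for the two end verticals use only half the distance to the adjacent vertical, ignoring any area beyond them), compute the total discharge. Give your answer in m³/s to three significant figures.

w_2 = (1.57 − 0.00)/2 = 0.785 m; q_2 = 0.45 × 0.73 × 0.785 = 0.2579 m³/s
w_3 = (1.85 − 0.80)/2 = 0.525 m; q_3 = 0.49 × 0.81 × 0.525 = 0.2084 m³/s
w_4 = (2.28 − 1.57)/2 = 0.355 m; q_4 = 0.56 × 0.86 × 0.355 = 0.1710 m³/s
w_5 = (3.31 − 1.85)/2 = 0.73 m; q_5 = 0.54 × 0.92 × 0.73 = 0.3627 m³/s
w_6 = (3.59 − 2.28)/2 = 0.655 m; q_6 = 0.42 × 0.48 × 0.655 = 0.1320 m³/s
Stations 1, 7 contribute zero (depth or velocity is 0).
Q = Σ qᵢ = 1.132 m³/s

1.13 m³/s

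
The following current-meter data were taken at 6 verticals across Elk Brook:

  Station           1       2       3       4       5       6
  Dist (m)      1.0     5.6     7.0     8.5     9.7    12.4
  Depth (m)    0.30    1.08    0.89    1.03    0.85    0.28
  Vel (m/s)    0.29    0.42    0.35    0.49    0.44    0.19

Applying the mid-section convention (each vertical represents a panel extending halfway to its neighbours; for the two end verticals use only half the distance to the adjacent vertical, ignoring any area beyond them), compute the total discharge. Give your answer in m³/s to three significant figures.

3.50 m³/s

w_1 = (5.6 − 1.0)/2 = 2.3 m; q_1 = 0.29 × 0.30 × 2.3 = 0.2001 m³/s
w_2 = (7.0 − 1.0)/2 = 3 m; q_2 = 0.42 × 1.08 × 3 = 1.361 m³/s
w_3 = (8.5 − 5.6)/2 = 1.45 m; q_3 = 0.35 × 0.89 × 1.45 = 0.4517 m³/s
w_4 = (9.7 − 7.0)/2 = 1.35 m; q_4 = 0.49 × 1.03 × 1.35 = 0.6813 m³/s
w_5 = (12.4 − 8.5)/2 = 1.95 m; q_5 = 0.44 × 0.85 × 1.95 = 0.7293 m³/s
w_6 = (12.4 − 9.7)/2 = 1.35 m; q_6 = 0.19 × 0.28 × 1.35 = 0.07182 m³/s
Q = Σ qᵢ = 3.495 m³/s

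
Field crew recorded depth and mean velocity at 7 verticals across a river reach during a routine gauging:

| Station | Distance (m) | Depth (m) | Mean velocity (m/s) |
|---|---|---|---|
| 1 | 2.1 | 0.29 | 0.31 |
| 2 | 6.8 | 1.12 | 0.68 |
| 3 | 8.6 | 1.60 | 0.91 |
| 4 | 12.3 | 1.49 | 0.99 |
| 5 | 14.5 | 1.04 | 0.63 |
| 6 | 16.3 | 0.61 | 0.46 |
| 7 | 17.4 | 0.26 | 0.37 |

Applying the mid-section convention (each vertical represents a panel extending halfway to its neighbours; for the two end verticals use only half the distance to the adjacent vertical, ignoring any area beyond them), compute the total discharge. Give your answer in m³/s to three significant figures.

w_1 = (6.8 − 2.1)/2 = 2.35 m; q_1 = 0.31 × 0.29 × 2.35 = 0.2113 m³/s
w_2 = (8.6 − 2.1)/2 = 3.25 m; q_2 = 0.68 × 1.12 × 3.25 = 2.475 m³/s
w_3 = (12.3 − 6.8)/2 = 2.75 m; q_3 = 0.91 × 1.60 × 2.75 = 4.004 m³/s
w_4 = (14.5 − 8.6)/2 = 2.95 m; q_4 = 0.99 × 1.49 × 2.95 = 4.352 m³/s
w_5 = (16.3 − 12.3)/2 = 2 m; q_5 = 0.63 × 1.04 × 2 = 1.310 m³/s
w_6 = (17.4 − 14.5)/2 = 1.45 m; q_6 = 0.46 × 0.61 × 1.45 = 0.4069 m³/s
w_7 = (17.4 − 16.3)/2 = 0.55 m; q_7 = 0.37 × 0.26 × 0.55 = 0.05291 m³/s
Q = Σ qᵢ = 12.81 m³/s

12.8 m³/s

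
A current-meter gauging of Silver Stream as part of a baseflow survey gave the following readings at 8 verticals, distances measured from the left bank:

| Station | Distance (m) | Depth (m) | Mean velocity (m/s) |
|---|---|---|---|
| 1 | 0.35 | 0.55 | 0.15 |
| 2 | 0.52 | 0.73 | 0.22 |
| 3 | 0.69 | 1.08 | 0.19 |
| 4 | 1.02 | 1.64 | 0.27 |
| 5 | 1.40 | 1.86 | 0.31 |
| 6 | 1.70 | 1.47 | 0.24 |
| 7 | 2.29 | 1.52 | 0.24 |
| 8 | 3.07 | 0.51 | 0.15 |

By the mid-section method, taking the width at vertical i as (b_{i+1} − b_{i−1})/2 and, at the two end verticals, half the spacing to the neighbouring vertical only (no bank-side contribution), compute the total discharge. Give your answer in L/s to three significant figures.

876 L/s

w_1 = (0.52 − 0.35)/2 = 0.085 m; q_1 = 0.15 × 0.55 × 0.085 = 0.007013 m³/s
w_2 = (0.69 − 0.35)/2 = 0.17 m; q_2 = 0.22 × 0.73 × 0.17 = 0.02730 m³/s
w_3 = (1.02 − 0.52)/2 = 0.25 m; q_3 = 0.19 × 1.08 × 0.25 = 0.05130 m³/s
w_4 = (1.40 − 0.69)/2 = 0.355 m; q_4 = 0.27 × 1.64 × 0.355 = 0.1572 m³/s
w_5 = (1.70 − 1.02)/2 = 0.34 m; q_5 = 0.31 × 1.86 × 0.34 = 0.1960 m³/s
w_6 = (2.29 − 1.40)/2 = 0.445 m; q_6 = 0.24 × 1.47 × 0.445 = 0.1570 m³/s
w_7 = (3.07 − 1.70)/2 = 0.685 m; q_7 = 0.24 × 1.52 × 0.685 = 0.2499 m³/s
w_8 = (3.07 − 2.29)/2 = 0.39 m; q_8 = 0.15 × 0.51 × 0.39 = 0.02984 m³/s
Q = Σ qᵢ = 0.8756 m³/s
= 0.8756 × 1000 = 875.6 L/s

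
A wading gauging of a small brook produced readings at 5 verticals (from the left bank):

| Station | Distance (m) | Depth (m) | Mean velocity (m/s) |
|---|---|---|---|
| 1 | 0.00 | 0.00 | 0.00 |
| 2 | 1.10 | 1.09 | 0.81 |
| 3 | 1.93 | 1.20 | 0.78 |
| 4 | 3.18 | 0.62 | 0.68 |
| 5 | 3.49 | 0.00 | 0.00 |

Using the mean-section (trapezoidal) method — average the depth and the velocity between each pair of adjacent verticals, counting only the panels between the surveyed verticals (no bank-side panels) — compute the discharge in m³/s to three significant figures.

Panel 1-2: Δb = 1.1 m, d̄ = (0.00+1.09)/2 = 0.545, v̄ = (0.00+0.81)/2 = 0.405 → q = 1.1×0.545×0.405 = 0.2428 m³/s
Panel 2-3: Δb = 0.83 m, d̄ = (1.09+1.20)/2 = 1.145, v̄ = (0.81+0.78)/2 = 0.795 → q = 0.83×1.145×0.795 = 0.7555 m³/s
Panel 3-4: Δb = 1.25 m, d̄ = (1.20+0.62)/2 = 0.91, v̄ = (0.78+0.68)/2 = 0.73 → q = 1.25×0.91×0.73 = 0.8304 m³/s
Panel 4-5: Δb = 0.31 m, d̄ = (0.62+0.00)/2 = 0.31, v̄ = (0.68+0.00)/2 = 0.34 → q = 0.31×0.31×0.34 = 0.03267 m³/s
Q = Σ q = 1.861 m³/s

1.86 m³/s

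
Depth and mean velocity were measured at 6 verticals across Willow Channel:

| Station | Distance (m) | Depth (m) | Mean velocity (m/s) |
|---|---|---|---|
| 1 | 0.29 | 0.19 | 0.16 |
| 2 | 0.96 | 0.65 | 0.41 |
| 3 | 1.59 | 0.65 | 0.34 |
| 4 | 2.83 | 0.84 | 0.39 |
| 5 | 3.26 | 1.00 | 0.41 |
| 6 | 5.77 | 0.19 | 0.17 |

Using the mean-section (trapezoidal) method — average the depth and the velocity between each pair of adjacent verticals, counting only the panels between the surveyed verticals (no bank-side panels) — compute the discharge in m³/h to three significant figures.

Panel 1-2: Δb = 0.67 m, d̄ = (0.19+0.65)/2 = 0.42, v̄ = (0.16+0.41)/2 = 0.285 → q = 0.67×0.42×0.285 = 0.08020 m³/s
Panel 2-3: Δb = 0.63 m, d̄ = (0.65+0.65)/2 = 0.65, v̄ = (0.41+0.34)/2 = 0.375 → q = 0.63×0.65×0.375 = 0.1536 m³/s
Panel 3-4: Δb = 1.24 m, d̄ = (0.65+0.84)/2 = 0.745, v̄ = (0.34+0.39)/2 = 0.365 → q = 1.24×0.745×0.365 = 0.3372 m³/s
Panel 4-5: Δb = 0.43 m, d̄ = (0.84+1.00)/2 = 0.92, v̄ = (0.39+0.41)/2 = 0.4 → q = 0.43×0.92×0.4 = 0.1582 m³/s
Panel 5-6: Δb = 2.51 m, d̄ = (1.00+0.19)/2 = 0.595, v̄ = (0.41+0.17)/2 = 0.29 → q = 2.51×0.595×0.29 = 0.4331 m³/s
Q = Σ q = 1.162 m³/s
= 1.162 × 3600 = 4184 m³/h

4180 m³/h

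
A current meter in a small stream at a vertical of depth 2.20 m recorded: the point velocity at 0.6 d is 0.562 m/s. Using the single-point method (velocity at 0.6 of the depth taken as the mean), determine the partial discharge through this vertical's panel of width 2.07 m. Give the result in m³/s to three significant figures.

v̄ = v₀.₆ = 0.562 m/s
q = v̄ × d × w = 0.5620 × 2.20 × 2.07 = 2.559 m³/s

2.56 m³/s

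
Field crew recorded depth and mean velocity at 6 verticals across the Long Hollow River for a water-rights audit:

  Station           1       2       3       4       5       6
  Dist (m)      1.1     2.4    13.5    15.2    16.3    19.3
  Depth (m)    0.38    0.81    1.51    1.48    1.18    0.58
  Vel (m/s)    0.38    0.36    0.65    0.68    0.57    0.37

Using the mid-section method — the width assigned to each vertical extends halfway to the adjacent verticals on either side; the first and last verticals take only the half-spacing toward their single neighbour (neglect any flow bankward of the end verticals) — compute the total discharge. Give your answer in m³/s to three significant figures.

w_1 = (2.4 − 1.1)/2 = 0.65 m; q_1 = 0.38 × 0.38 × 0.65 = 0.09386 m³/s
w_2 = (13.5 − 1.1)/2 = 6.2 m; q_2 = 0.36 × 0.81 × 6.2 = 1.808 m³/s
w_3 = (15.2 − 2.4)/2 = 6.4 m; q_3 = 0.65 × 1.51 × 6.4 = 6.282 m³/s
w_4 = (16.3 − 13.5)/2 = 1.4 m; q_4 = 0.68 × 1.48 × 1.4 = 1.409 m³/s
w_5 = (19.3 − 15.2)/2 = 2.05 m; q_5 = 0.57 × 1.18 × 2.05 = 1.379 m³/s
w_6 = (19.3 − 16.3)/2 = 1.5 m; q_6 = 0.37 × 0.58 × 1.5 = 0.3219 m³/s
Q = Σ qᵢ = 11.29 m³/s

11.3 m³/s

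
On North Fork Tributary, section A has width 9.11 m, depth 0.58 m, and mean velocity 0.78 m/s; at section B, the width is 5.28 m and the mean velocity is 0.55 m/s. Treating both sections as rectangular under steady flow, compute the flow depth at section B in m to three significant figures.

1.42 m

Q = A₁V₁ = (9.11×0.58) × 0.78 = 4.121 m³/s
d₂ = Q/(b₂ V₂) = 4.121/(5.28×0.55) = 1.419 m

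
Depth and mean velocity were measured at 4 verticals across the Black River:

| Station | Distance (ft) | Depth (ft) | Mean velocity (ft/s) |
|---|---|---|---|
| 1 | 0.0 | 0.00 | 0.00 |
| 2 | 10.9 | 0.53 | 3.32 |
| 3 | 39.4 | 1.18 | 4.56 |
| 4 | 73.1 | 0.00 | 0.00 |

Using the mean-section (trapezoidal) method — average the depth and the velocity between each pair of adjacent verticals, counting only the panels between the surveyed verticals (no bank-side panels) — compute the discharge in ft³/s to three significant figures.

146 ft³/s

Panel 1-2: Δb = 10.9 ft, d̄ = (0.00+0.53)/2 = 0.265, v̄ = (0.00+3.32)/2 = 1.66 → q = 10.9×0.265×1.66 = 4.795 ft³/s
Panel 2-3: Δb = 28.5 ft, d̄ = (0.53+1.18)/2 = 0.855, v̄ = (3.32+4.56)/2 = 3.94 → q = 28.5×0.855×3.94 = 96.01 ft³/s
Panel 3-4: Δb = 33.7 ft, d̄ = (1.18+0.00)/2 = 0.59, v̄ = (4.56+0.00)/2 = 2.28 → q = 33.7×0.59×2.28 = 45.33 ft³/s
Q = Σ q = 146.1 ft³/s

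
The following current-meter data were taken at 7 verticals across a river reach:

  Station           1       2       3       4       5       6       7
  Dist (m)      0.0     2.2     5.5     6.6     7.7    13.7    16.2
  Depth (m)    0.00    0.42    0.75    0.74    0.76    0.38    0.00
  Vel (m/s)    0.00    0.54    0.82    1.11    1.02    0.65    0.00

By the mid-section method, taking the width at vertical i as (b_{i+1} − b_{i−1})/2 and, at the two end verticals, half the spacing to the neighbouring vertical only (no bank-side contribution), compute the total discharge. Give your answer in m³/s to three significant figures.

6.68 m³/s

w_2 = (5.5 − 0.0)/2 = 2.75 m; q_2 = 0.54 × 0.42 × 2.75 = 0.6237 m³/s
w_3 = (6.6 − 2.2)/2 = 2.2 m; q_3 = 0.82 × 0.75 × 2.2 = 1.353 m³/s
w_4 = (7.7 − 5.5)/2 = 1.1 m; q_4 = 1.11 × 0.74 × 1.1 = 0.9035 m³/s
w_5 = (13.7 − 6.6)/2 = 3.55 m; q_5 = 1.02 × 0.76 × 3.55 = 2.752 m³/s
w_6 = (16.2 − 7.7)/2 = 4.25 m; q_6 = 0.65 × 0.38 × 4.25 = 1.050 m³/s
Stations 1, 7 contribute zero (depth or velocity is 0).
Q = Σ qᵢ = 6.682 m³/s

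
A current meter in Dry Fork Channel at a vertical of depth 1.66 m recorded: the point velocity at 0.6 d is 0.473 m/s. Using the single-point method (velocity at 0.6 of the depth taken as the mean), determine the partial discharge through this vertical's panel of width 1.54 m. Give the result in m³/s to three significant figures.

1.21 m³/s

v̄ = v₀.₆ = 0.473 m/s
q = v̄ × d × w = 0.4730 × 1.66 × 1.54 = 1.209 m³/s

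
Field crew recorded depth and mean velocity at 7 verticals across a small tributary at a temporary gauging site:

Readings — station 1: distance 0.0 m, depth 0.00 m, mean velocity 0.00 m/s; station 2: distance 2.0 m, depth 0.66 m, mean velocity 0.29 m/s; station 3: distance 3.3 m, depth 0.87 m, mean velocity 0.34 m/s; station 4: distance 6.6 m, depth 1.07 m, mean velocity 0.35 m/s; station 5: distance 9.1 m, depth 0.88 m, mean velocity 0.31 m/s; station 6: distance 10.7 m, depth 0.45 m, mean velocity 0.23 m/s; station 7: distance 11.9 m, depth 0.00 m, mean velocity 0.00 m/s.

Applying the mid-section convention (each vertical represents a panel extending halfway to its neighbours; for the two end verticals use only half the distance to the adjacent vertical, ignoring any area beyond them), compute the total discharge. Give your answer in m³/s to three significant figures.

2.79 m³/s

w_2 = (3.3 − 0.0)/2 = 1.65 m; q_2 = 0.29 × 0.66 × 1.65 = 0.3158 m³/s
w_3 = (6.6 − 2.0)/2 = 2.3 m; q_3 = 0.34 × 0.87 × 2.3 = 0.6803 m³/s
w_4 = (9.1 − 3.3)/2 = 2.9 m; q_4 = 0.35 × 1.07 × 2.9 = 1.086 m³/s
w_5 = (10.7 − 6.6)/2 = 2.05 m; q_5 = 0.31 × 0.88 × 2.05 = 0.5592 m³/s
w_6 = (11.9 − 9.1)/2 = 1.4 m; q_6 = 0.23 × 0.45 × 1.4 = 0.1449 m³/s
Stations 1, 7 contribute zero (depth or velocity is 0).
Q = Σ qᵢ = 2.786 m³/s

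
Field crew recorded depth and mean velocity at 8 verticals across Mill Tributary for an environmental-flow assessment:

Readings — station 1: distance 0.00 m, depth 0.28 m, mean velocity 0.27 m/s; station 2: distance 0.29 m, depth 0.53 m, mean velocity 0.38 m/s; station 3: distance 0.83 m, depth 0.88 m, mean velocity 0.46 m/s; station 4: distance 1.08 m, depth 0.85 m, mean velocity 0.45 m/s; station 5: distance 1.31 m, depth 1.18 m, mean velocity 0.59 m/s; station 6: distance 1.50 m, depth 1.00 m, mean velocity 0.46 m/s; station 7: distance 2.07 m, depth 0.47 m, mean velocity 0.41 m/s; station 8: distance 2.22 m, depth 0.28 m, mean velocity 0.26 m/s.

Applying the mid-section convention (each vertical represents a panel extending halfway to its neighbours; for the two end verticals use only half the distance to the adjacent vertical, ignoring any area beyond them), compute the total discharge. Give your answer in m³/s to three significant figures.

w_1 = (0.29 − 0.00)/2 = 0.145 m; q_1 = 0.27 × 0.28 × 0.145 = 0.01096 m³/s
w_2 = (0.83 − 0.00)/2 = 0.415 m; q_2 = 0.38 × 0.53 × 0.415 = 0.08358 m³/s
w_3 = (1.08 − 0.29)/2 = 0.395 m; q_3 = 0.46 × 0.88 × 0.395 = 0.1599 m³/s
w_4 = (1.31 − 0.83)/2 = 0.24 m; q_4 = 0.45 × 0.85 × 0.24 = 0.09180 m³/s
w_5 = (1.50 − 1.08)/2 = 0.21 m; q_5 = 0.59 × 1.18 × 0.21 = 0.1462 m³/s
w_6 = (2.07 − 1.31)/2 = 0.38 m; q_6 = 0.46 × 1.00 × 0.38 = 0.1748 m³/s
w_7 = (2.22 − 1.50)/2 = 0.36 m; q_7 = 0.41 × 0.47 × 0.36 = 0.06937 m³/s
w_8 = (2.22 − 2.07)/2 = 0.075 m; q_8 = 0.26 × 0.28 × 0.075 = 0.005460 m³/s
Q = Σ qᵢ = 0.7421 m³/s

0.742 m³/s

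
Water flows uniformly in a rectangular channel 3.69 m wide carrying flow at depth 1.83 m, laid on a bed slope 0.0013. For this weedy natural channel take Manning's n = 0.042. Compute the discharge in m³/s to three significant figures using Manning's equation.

A = b·y = 3.69 × 1.83 = 6.753 m²
P = b + 2y = 3.69 + 2×1.83 = 7.350 m
R = A/P = 6.753/7.350 = 0.9187 m
Q = (1/n)·A·R^(2/3)·S^(1/2) = (1/0.042) × 6.753 × 0.9187^(2/3) × 0.0013^(1/2) = 5.478 m³/s

5.48 m³/s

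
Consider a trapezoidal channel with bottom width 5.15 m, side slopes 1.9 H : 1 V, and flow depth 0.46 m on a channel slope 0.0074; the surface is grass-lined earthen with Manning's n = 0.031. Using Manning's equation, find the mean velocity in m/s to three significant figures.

1.48 m/s

A = (b + z·y)·y = (5.15 + 1.9×0.46)×0.46 = 2.771 m²
P = b + 2y√(1+z²) = 5.15 + 2×0.46×√(1+1.9²) = 7.125 m
R = A/P = 2.771/7.125 = 0.3889 m
Q = (1/n)·A·R^(2/3)·S^(1/2) = (1/0.031) × 2.771 × 0.3889^(2/3) × 0.0074^(1/2) = 4.097 m³/s
V = Q/A = 4.097/2.771 = 1.478 m/s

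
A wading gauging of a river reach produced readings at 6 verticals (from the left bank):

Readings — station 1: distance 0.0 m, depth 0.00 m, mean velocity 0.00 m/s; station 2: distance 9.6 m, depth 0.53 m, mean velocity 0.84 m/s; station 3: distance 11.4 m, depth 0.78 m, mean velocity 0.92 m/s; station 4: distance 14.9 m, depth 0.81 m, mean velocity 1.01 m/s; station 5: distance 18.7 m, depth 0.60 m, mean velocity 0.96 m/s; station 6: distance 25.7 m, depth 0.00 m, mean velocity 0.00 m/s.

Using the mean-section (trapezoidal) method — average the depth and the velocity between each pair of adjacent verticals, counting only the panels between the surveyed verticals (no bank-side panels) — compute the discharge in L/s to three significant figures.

Panel 1-2: Δb = 9.6 m, d̄ = (0.00+0.53)/2 = 0.265, v̄ = (0.00+0.84)/2 = 0.42 → q = 9.6×0.265×0.42 = 1.068 m³/s
Panel 2-3: Δb = 1.8 m, d̄ = (0.53+0.78)/2 = 0.655, v̄ = (0.84+0.92)/2 = 0.88 → q = 1.8×0.655×0.88 = 1.038 m³/s
Panel 3-4: Δb = 3.5 m, d̄ = (0.78+0.81)/2 = 0.795, v̄ = (0.92+1.01)/2 = 0.965 → q = 3.5×0.795×0.965 = 2.685 m³/s
Panel 4-5: Δb = 3.8 m, d̄ = (0.81+0.60)/2 = 0.705, v̄ = (1.01+0.96)/2 = 0.985 → q = 3.8×0.705×0.985 = 2.639 m³/s
Panel 5-6: Δb = 7 m, d̄ = (0.60+0.00)/2 = 0.3, v̄ = (0.96+0.00)/2 = 0.48 → q = 7×0.3×0.48 = 1.008 m³/s
Q = Σ q = 8.438 m³/s
= 8.438 × 1000 = 8438 L/s

8440 L/s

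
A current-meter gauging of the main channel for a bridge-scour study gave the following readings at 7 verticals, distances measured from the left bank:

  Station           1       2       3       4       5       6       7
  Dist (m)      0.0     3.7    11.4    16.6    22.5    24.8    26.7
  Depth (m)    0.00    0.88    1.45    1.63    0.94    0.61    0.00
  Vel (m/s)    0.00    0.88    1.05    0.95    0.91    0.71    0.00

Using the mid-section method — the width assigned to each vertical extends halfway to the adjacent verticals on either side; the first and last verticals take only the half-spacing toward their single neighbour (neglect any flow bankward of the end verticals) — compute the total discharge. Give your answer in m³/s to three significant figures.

27.2 m³/s

w_2 = (11.4 − 0.0)/2 = 5.7 m; q_2 = 0.88 × 0.88 × 5.7 = 4.414 m³/s
w_3 = (16.6 − 3.7)/2 = 6.45 m; q_3 = 1.05 × 1.45 × 6.45 = 9.820 m³/s
w_4 = (22.5 − 11.4)/2 = 5.55 m; q_4 = 0.95 × 1.63 × 5.55 = 8.594 m³/s
w_5 = (24.8 − 16.6)/2 = 4.1 m; q_5 = 0.91 × 0.94 × 4.1 = 3.507 m³/s
w_6 = (26.7 − 22.5)/2 = 2.1 m; q_6 = 0.71 × 0.61 × 2.1 = 0.9095 m³/s
Stations 1, 7 contribute zero (depth or velocity is 0).
Q = Σ qᵢ = 27.25 m³/s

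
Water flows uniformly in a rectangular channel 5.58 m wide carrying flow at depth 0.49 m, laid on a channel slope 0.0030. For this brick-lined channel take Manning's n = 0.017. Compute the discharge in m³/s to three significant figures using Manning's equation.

A = b·y = 5.58 × 0.49 = 2.734 m²
P = b + 2y = 5.58 + 2×0.49 = 6.560 m
R = A/P = 2.734/6.560 = 0.4168 m
Q = (1/n)·A·R^(2/3)·S^(1/2) = (1/0.017) × 2.734 × 0.4168^(2/3) × 0.0030^(1/2) = 4.915 m³/s

4.92 m³/s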